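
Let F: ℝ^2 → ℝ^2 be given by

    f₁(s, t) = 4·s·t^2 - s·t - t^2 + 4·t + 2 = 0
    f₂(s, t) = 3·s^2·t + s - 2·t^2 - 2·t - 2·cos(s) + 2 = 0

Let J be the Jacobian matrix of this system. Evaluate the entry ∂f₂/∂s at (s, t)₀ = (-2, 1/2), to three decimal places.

-6.819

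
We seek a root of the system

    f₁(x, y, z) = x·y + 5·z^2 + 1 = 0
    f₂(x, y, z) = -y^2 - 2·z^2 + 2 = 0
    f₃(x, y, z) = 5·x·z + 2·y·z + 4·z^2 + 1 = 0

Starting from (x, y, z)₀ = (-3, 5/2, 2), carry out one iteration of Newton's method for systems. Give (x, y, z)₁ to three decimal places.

(-1.759, 1.595, 1.034)

At (-3, 5/2, 2): F = (13.500, -12.250, -3.000).
Jacobian J = [[y, x, 10·z], [0, -2·y, -4·z], [5·z, 2·z, 5·x + 2·y + 8·z]].
At the point, J = [[2.500, -3.000, 20.000], [0.000, -5.000, -8.000], [10.000, 4.000, 6.000]] (det J = 1245.000).
Solving J·Δ = −F gives Δ = (1.241, -0.905, -0.966).
Then the next iterate is (x, y, z)₁ = (-1.759, 1.595, 1.034).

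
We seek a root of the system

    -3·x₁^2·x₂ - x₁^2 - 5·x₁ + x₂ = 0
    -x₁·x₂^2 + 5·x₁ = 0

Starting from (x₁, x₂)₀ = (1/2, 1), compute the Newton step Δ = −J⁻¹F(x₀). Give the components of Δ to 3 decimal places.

(-0.250, 1.000)

At (1/2, 1): F = (-2.500, 2.000).
Jacobian J = [[-6·x₁·x₂ - 2·x₁ - 5, -3·x₁^2 + 1], [-x₂^2 + 5, -2·x₁·x₂]].
At the point, J = [[-9.000, 0.250], [4.000, -1.000]] (det J = 8.000).
Solving J·Δ = −F gives Δ = (-0.250, 1.000).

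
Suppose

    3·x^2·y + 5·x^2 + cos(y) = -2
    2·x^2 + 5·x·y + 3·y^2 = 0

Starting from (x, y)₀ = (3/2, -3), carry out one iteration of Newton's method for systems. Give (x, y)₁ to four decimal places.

(1.3837, -2.0431)

At (3/2, -3): F = (-7.989992, 9.0000).
Jacobian J = [[6·x·y + 10·x, 3·x^2 - sin(y)], [4·x + 5·y, 5·x + 6·y]].
At the point, J = [[-12.0000, 6.891120], [-9.0000, -10.5000]] (det J = 188.020080).
Solving J·Δ = −F gives Δ = (-0.1163, 0.9569).
Then the next iterate is (x, y)₁ = (1.3837, -2.0431).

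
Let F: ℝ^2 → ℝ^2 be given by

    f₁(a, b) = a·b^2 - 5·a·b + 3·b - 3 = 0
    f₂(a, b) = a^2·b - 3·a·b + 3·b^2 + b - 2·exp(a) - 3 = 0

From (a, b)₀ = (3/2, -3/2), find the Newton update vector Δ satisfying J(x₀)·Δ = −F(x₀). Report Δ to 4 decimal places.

(-0.5707, 0.1734)

At (3/2, -3/2): F = (7.1250, -3.338378).
Jacobian J = [[b^2 - 5·b, 2·a·b - 5·a + 3], [2·a·b - 3·b - 2·exp(a), a^2 - 3·a + 6·b + 1]].
At the point, J = [[9.7500, -9.0000], [-8.963378, -10.2500]] (det J = -180.607903).
Solving J·Δ = −F gives Δ = (-0.5707, 0.1734).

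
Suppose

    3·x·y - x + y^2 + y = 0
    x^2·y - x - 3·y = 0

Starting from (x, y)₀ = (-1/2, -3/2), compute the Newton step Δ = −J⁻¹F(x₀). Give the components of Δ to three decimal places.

(-0.389, 1.611)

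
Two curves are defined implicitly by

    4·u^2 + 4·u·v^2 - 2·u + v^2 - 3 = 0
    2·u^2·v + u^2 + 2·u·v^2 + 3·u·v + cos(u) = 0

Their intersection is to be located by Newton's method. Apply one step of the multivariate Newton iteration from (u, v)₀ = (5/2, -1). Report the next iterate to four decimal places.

(1.5663, -0.6610)

At (5/2, -1): F = (28.0000, -9.551144).
Jacobian J = [[8·u + 4·v^2 - 2, 8·u·v + 2·v], [4·u·v + 2·u + 2·v^2 + 3·v - sin(u), 2·u^2 + 4·u·v + 3·u]].
At the point, J = [[22.0000, -22.0000], [-6.598472, 10.0000]] (det J = 74.833613).
Solving J·Δ = −F gives Δ = (-0.9337, 0.3390).
Then the next iterate is (u, v)₁ = (1.5663, -0.6610).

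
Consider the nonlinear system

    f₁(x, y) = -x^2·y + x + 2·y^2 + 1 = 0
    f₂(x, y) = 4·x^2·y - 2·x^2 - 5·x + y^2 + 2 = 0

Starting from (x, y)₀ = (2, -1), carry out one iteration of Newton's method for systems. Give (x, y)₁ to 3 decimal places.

(1.247, -0.346)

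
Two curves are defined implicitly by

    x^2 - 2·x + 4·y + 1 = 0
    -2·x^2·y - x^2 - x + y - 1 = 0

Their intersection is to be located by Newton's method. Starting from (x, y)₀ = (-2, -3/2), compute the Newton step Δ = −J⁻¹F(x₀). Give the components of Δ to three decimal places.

At (-2, -3/2): F = (3.000, 7.500).
Jacobian J = [[2·x - 2, 4], [-4·x·y - 2·x - 1, -2·x^2 + 1]].
At the point, J = [[-6.000, 4.000], [-9.000, -7.000]] (det J = 78.000).
Solving J·Δ = −F gives Δ = (0.654, 0.231).

(0.654, 0.231)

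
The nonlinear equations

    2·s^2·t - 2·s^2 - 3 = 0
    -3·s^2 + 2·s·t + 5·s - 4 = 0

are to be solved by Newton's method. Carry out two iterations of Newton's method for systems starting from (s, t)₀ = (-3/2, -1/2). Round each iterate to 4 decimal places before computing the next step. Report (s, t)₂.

At (-3/2, -1/2): F = (-9.7500, -16.7500).
Jacobian J = [[4·s·t - 4·s, 2·s^2], [-6·s + 2·t + 5, 2·s]].
At the point, J = [[9.0000, 4.5000], [13.0000, -3.0000]] (det J = -85.5000).
Solving J·Δ = −F gives Δ = (1.2237, -0.2807).
Then the next iterate is (s, t)₁ = (-0.2763, -0.7807).
Round to (-0.2763, -0.7807) and repeat: F = (-3.271883, -5.179110), J = [[1.968030, 0.152683], [5.0964, -0.5526]].
Δ = (1.3930, 3.4745), so (s, t)₂ = (1.1167, 2.6938).

(1.1167, 2.6938)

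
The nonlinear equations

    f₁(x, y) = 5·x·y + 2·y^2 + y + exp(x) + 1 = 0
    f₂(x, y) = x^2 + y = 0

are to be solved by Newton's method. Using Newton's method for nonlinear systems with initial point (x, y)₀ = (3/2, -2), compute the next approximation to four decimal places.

(0.9809, -0.6927)

At (3/2, -2): F = (-3.518311, 0.2500).
Jacobian J = [[5·y + exp(x), 5·x + 4·y + 1], [2·x, 1]].
At the point, J = [[-5.518311, 0.5000], [3.0000, 1.0000]] (det J = -7.018311).
Solving J·Δ = −F gives Δ = (-0.5191, 1.3073).
Then the next iterate is (x, y)₁ = (0.9809, -0.6927).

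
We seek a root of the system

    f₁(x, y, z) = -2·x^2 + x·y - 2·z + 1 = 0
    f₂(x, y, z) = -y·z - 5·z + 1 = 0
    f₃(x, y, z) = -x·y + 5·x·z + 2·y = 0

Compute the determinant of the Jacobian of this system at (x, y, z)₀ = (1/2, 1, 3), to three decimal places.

-127.500

J = [[-4·x + y, x, -2], [0, -z, -y - 5], [-y + 5·z, -x + 2, 5·x]].
At the point, J = [[-1.000, 0.500, -2.000], [0.000, -3.000, -6.000], [14.000, 1.500, 2.500]].
det J = -127.500.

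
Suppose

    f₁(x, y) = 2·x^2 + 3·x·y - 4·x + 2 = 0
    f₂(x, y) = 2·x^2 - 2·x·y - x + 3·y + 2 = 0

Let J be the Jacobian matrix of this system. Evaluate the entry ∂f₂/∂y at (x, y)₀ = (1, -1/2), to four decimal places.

1.0000

∂f₂/∂y = -2·x + 3.
At (1, -1/2) this is 1.0000.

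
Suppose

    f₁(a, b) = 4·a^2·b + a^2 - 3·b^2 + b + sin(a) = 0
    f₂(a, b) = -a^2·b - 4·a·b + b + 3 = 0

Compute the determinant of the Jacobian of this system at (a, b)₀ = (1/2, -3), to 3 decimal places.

-287.347

J = [[8·a·b + 2·a + cos(a), 4·a^2 - 6·b + 1], [-2·a·b - 4·b, -a^2 - 4·a + 1]].
At the point, J = [[-10.12242, 20.000], [15.000, -1.250]].
det J = -287.347.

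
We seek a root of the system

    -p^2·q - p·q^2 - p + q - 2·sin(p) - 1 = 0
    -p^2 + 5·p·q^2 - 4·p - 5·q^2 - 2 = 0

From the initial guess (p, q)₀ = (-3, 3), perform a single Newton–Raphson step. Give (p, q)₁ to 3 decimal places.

(-2.307, 1.780)

At (-3, 3): F = (5.28224, -179.000).
Jacobian J = [[-2·p·q - q^2 - 2·cos(p) - 1, -p^2 - 2·p·q + 1], [-2·p + 5·q^2 - 4, 10·p·q - 10·q]].
At the point, J = [[9.97998, 10.000], [47.000, -120.000]] (det J = -1667.59820).
Solving J·Δ = −F gives Δ = (0.693, -1.220).
Then the next iterate is (p, q)₁ = (-2.307, 1.780).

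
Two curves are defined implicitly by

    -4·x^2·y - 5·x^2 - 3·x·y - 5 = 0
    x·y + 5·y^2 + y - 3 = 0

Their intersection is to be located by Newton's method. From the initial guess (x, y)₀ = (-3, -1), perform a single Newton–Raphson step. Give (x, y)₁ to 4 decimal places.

At (-3, -1): F = (-23.0000, 4.0000).
Jacobian J = [[-8·x·y - 10·x - 3·y, -4·x^2 - 3·x], [y, x + 10·y + 1]].
At the point, J = [[9.0000, -27.0000], [-1.0000, -12.0000]] (det J = -135.0000).
Solving J·Δ = −F gives Δ = (2.8444, 0.0963).
Then the next iterate is (x, y)₁ = (-0.1556, -0.9037).

(-0.1556, -0.9037)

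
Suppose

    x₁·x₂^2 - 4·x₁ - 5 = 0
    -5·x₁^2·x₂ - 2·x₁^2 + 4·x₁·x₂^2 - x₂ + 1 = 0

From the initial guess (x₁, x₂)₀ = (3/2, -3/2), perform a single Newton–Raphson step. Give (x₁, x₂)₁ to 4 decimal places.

At (3/2, -3/2): F = (-7.6250, 28.3750).
Jacobian J = [[x₂^2 - 4, 2·x₁·x₂], [-10·x₁·x₂ - 4·x₁ + 4·x₂^2, -5·x₁^2 + 8·x₁·x₂ - 1]].
At the point, J = [[-1.7500, -4.5000], [25.5000, -30.2500]] (det J = 167.6875).
Solving J·Δ = −F gives Δ = (-2.1370, -0.8634).
Then the next iterate is (x₁, x₂)₁ = (-0.6370, -2.3634).

(-0.6370, -2.3634)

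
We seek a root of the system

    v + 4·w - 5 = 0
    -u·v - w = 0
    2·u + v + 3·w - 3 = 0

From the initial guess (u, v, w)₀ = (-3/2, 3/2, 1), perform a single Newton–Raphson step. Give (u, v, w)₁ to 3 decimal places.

(-0.565, 1.516, 0.871)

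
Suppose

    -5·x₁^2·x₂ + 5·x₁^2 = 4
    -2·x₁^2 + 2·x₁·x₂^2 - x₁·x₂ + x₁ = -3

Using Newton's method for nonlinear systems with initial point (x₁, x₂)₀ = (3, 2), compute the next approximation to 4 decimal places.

(2.1123, 1.5029)

At (3, 2): F = (-49.0000, 6.0000).
Jacobian J = [[-10·x₁·x₂ + 10·x₁, -5·x₁^2], [-4·x₁ + 2·x₂^2 - x₂ + 1, 4·x₁·x₂ - x₁]].
At the point, J = [[-30.0000, -45.0000], [-5.0000, 21.0000]] (det J = -855.0000).
Solving J·Δ = −F gives Δ = (-0.8877, -0.4971).
Then the next iterate is (x₁, x₂)₁ = (2.1123, 1.5029).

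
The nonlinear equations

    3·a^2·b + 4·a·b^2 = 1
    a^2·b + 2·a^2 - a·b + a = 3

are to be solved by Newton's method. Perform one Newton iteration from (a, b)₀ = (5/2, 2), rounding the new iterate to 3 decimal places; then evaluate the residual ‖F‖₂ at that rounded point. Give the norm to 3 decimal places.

22.884

At (5/2, 2): F = (76.500, 19.500).
Jacobian J = [[6·a·b + 4·b^2, 3·a^2 + 8·a·b], [2·a·b + 4·a - b + 1, a^2 - a]].
At the point, J = [[46.000, 58.750], [19.000, 3.750]] (det J = -943.750).
Solving J·Δ = −F gives Δ = (-0.910, -0.590).
Then the next iterate is (a, b)₁ = (1.590, 1.410).
Re-evaluating at (1.590, 1.410): F = (22.33818, 4.96892), so ‖F‖₂ = 22.884.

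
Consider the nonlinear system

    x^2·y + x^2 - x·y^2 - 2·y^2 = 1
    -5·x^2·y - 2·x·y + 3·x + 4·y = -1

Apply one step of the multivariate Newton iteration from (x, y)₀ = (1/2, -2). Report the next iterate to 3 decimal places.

(0.448, -0.928)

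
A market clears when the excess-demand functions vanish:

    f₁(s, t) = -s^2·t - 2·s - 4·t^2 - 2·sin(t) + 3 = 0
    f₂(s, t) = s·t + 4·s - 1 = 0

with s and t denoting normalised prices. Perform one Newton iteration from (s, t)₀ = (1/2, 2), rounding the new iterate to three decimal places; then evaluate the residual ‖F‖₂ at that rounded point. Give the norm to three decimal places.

3.316

At (1/2, 2): F = (-16.31859, 2.000).
Jacobian J = [[-2·s·t - 2, -s^2 - 8·t - 2·cos(t)], [t + 4, s]].
At the point, J = [[-4.000, -15.41771], [6.000, 0.500]] (det J = 90.50624).
Solving J·Δ = −F gives Δ = (-0.251, -0.993).
Then the next iterate is (s, t)₁ = (0.249, 1.007).
Re-evaluating at (0.249, 1.007): F = (-3.30710, 0.24674), so ‖F‖₂ = 3.316.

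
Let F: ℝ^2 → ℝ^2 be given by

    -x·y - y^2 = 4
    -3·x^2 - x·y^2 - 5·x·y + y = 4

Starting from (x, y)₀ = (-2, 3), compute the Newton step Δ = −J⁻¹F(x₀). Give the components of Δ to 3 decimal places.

(-0.179, -1.615)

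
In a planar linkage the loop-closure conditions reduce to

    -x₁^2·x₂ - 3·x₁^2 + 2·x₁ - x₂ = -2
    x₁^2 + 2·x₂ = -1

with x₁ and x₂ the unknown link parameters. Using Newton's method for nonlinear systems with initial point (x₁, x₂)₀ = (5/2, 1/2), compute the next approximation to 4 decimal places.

(-3.0357, 10.2143)

At (5/2, 1/2): F = (-15.3750, 8.2500).
Jacobian J = [[-2·x₁·x₂ - 6·x₁ + 2, -x₁^2 - 1], [2·x₁, 2]].
At the point, J = [[-15.5000, -7.2500], [5.0000, 2.0000]] (det J = 5.2500).
Solving J·Δ = −F gives Δ = (-5.5357, 9.7143).
Then the next iterate is (x₁, x₂)₁ = (-3.0357, 10.2143).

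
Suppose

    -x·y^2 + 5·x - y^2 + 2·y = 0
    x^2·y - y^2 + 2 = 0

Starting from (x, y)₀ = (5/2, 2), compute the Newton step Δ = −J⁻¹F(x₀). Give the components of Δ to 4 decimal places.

At (5/2, 2): F = (2.5000, 10.5000).
Jacobian J = [[-y^2 + 5, -2·x·y - 2·y + 2], [2·x·y, x^2 - 2·y]].
At the point, J = [[1.0000, -12.0000], [10.0000, 2.2500]] (det J = 122.2500).
Solving J·Δ = −F gives Δ = (-1.0767, 0.1186).

(-1.0767, 0.1186)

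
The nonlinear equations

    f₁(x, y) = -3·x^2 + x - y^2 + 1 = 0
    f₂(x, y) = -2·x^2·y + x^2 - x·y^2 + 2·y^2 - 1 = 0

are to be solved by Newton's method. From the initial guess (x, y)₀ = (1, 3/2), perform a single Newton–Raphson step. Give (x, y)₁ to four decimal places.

(0.7684, 0.8026)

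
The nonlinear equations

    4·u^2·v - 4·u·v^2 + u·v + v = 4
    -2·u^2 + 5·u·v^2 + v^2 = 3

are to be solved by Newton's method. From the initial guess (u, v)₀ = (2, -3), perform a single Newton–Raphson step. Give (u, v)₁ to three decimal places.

At (2, -3): F = (-133.000, 88.000).
Jacobian J = [[8·u·v - 4·v^2 + v, 4·u^2 - 8·u·v + u + 1], [-4·u + 5·v^2, 10·u·v + 2·v]].
At the point, J = [[-87.000, 67.000], [37.000, -66.000]] (det J = 3263.000).
Solving J·Δ = −F gives Δ = (-0.883, 0.838).
Then the next iterate is (u, v)₁ = (1.117, -2.162).

(1.117, -2.162)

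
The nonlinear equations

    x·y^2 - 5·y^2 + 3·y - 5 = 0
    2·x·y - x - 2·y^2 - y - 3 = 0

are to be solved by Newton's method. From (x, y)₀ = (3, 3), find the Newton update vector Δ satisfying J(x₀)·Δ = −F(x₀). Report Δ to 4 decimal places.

(0.9444, -0.6111)

At (3, 3): F = (-14.0000, -9.0000).
Jacobian J = [[y^2, 2·x·y - 10·y + 3], [2·y - 1, 2·x - 4·y - 1]].
At the point, J = [[9.0000, -9.0000], [5.0000, -7.0000]] (det J = -18.0000).
Solving J·Δ = −F gives Δ = (0.9444, -0.6111).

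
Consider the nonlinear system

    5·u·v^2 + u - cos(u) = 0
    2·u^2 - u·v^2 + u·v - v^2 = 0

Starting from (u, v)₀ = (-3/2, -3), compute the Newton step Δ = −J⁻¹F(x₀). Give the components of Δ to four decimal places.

(0.4884, 1.0465)

At (-3/2, -3): F = (-69.070737, 13.5000).
Jacobian J = [[5·v^2 + sin(u) + 1, 10·u·v], [4·u - v^2 + v, -2·u·v + u - 2·v]].
At the point, J = [[45.002505, 45.0000], [-18.0000, -4.5000]] (det J = 607.488727).
Solving J·Δ = −F gives Δ = (0.4884, 1.0465).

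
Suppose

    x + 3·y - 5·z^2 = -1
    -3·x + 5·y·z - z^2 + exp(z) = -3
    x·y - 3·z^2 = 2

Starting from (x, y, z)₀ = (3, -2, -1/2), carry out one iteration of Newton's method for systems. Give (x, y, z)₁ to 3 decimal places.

(1.018, -0.628, -0.277)

At (3, -2, -1/2): F = (-3.250, -0.64347, -8.750).
Jacobian J = [[1, 3, -10·z], [-3, 5·z, 5·y - 2·z + exp(z)], [y, x, -6·z]].
At the point, J = [[1.000, 3.000, 5.000], [-3.000, -2.500, -8.39347], [-2.000, 3.000, 3.000]] (det J = 25.04122).
Solving J·Δ = −F gives Δ = (-1.982, 1.372, 0.223).
Then the next iterate is (x, y, z)₁ = (1.018, -0.628, -0.277).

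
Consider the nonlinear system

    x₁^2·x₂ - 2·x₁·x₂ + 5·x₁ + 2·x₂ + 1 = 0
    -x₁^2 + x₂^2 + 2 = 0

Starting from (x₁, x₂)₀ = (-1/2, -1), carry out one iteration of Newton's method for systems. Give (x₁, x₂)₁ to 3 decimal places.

At (-1/2, -1): F = (-4.750, 2.750).
Jacobian J = [[2·x₁·x₂ - 2·x₂ + 5, x₁^2 - 2·x₁ + 2], [-2·x₁, 2·x₂]].
At the point, J = [[8.000, 3.250], [1.000, -2.000]] (det J = -19.250).
Solving J·Δ = −F gives Δ = (0.029, 1.390).
Then the next iterate is (x₁, x₂)₁ = (-0.471, 0.390).

(-0.471, 0.390)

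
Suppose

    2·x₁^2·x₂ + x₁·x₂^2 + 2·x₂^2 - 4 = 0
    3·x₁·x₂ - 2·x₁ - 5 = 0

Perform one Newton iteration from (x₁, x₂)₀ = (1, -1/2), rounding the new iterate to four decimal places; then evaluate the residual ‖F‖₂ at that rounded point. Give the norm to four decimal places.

5.8980

At (1, -1/2): F = (-4.2500, -8.5000).
Jacobian J = [[4·x₁·x₂ + x₂^2, 2·x₁^2 + 2·x₁·x₂ + 4·x₂], [3·x₂ - 2, 3·x₁]].
At the point, J = [[-1.7500, -1.0000], [-3.5000, 3.0000]] (det J = -8.7500).
Solving J·Δ = −F gives Δ = (-2.4286, 0.0000).
Then the next iterate is (x₁, x₂)₁ = (-1.4286, -0.5000).
Re-evaluating at (-1.4286, -0.5000): F = (-5.898048, 0.0001), so ‖F‖₂ = 5.8980.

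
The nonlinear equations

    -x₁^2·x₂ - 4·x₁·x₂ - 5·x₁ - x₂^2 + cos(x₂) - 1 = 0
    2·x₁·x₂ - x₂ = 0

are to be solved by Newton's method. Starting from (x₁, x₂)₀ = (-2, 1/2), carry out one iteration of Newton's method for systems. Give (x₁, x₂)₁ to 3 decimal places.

At (-2, 1/2): F = (11.62758, -2.500).
Jacobian J = [[-2·x₁·x₂ - 4·x₂ - 5, -x₁^2 - 4·x₁ - 2·x₂ - sin(x₂)], [2·x₂, 2·x₁ - 1]].
At the point, J = [[-5.000, 2.52057], [1.000, -5.000]] (det J = 22.47943).
Solving J·Δ = −F gives Δ = (2.306, -0.039).
Then the next iterate is (x₁, x₂)₁ = (0.306, 0.461).

(0.306, 0.461)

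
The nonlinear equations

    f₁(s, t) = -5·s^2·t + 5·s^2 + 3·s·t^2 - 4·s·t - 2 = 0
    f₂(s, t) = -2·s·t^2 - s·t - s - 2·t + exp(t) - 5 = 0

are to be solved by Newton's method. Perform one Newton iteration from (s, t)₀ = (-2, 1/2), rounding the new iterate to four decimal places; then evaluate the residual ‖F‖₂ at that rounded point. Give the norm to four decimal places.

2.6158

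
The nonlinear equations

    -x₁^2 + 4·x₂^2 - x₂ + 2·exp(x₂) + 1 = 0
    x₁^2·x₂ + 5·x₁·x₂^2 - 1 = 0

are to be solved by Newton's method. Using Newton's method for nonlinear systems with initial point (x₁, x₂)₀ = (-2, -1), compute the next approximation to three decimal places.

At (-2, -1): F = (2.73576, -15.000).
Jacobian J = [[-2·x₁, 8·x₂ + 2·exp(x₂) - 1], [2·x₁·x₂ + 5·x₂^2, x₁^2 + 10·x₁·x₂]].
At the point, J = [[4.000, -8.26424], [9.000, 24.000]] (det J = 170.37817).
Solving J·Δ = −F gives Δ = (0.342, 0.497).
Then the next iterate is (x₁, x₂)₁ = (-1.658, -0.503).

(-1.658, -0.503)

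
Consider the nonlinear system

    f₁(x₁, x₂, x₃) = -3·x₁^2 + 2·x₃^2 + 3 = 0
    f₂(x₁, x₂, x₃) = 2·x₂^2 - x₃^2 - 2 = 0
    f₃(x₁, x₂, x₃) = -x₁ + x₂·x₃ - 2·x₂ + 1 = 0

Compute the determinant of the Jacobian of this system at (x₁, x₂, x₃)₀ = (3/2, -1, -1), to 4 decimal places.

-74.0000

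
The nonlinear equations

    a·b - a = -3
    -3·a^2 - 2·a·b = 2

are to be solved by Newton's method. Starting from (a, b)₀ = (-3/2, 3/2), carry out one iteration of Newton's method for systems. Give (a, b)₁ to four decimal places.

(-1.5357, 2.9881)

At (-3/2, 3/2): F = (2.2500, -4.2500).
Jacobian J = [[b - 1, a], [-6·a - 2·b, -2·a]].
At the point, J = [[0.5000, -1.5000], [6.0000, 3.0000]] (det J = 10.5000).
Solving J·Δ = −F gives Δ = (-0.0357, 1.4881).
Then the next iterate is (a, b)₁ = (-1.5357, 2.9881).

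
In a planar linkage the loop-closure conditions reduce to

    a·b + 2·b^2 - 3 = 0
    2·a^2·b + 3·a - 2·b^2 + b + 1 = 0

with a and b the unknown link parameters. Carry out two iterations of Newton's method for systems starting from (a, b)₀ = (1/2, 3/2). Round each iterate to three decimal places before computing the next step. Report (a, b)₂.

At (1/2, 3/2): F = (2.250, 0.250).
Jacobian J = [[b, a + 4·b], [4·a·b + 3, 2·a^2 - 4·b + 1]].
At the point, J = [[1.500, 6.500], [6.000, -4.500]] (det J = -45.750).
Solving J·Δ = −F gives Δ = (-0.257, -0.287).
Then the next iterate is (a, b)₁ = (0.243, 1.213).
Round to (0.243, 1.213) and repeat: F = (0.23750, 0.14251), J = [[1.213, 5.095], [4.17904, -3.73390]].
Δ = (-0.062, -0.032), so (a, b)₂ = (0.181, 1.181).

(0.181, 1.181)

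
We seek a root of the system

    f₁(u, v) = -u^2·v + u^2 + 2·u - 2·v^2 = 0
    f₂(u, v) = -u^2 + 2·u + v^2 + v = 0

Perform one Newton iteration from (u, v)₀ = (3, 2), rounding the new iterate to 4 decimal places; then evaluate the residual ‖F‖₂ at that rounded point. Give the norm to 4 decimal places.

At (3, 2): F = (-11.0000, 3.0000).
Jacobian J = [[-2·u·v + 2·u + 2, -u^2 - 4·v], [-2·u + 2, 2·v + 1]].
At the point, J = [[-4.0000, -17.0000], [-4.0000, 5.0000]] (det J = -88.0000).
Solving J·Δ = −F gives Δ = (-0.0455, -0.6364).
Then the next iterate is (u, v)₁ = (2.9545, 1.3636).
Re-evaluating at (2.9545, 1.3636): F = (-0.983700, 0.402935), so ‖F‖₂ = 1.0630.

1.0630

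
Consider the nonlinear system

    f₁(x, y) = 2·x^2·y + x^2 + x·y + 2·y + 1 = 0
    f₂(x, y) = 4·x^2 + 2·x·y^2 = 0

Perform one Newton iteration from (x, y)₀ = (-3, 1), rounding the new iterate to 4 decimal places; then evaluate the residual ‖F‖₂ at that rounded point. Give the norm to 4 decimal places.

At (-3, 1): F = (27.0000, 30.0000).
Jacobian J = [[4·x·y + 2·x + y, 2·x^2 + x + 2], [8·x + 2·y^2, 4·x·y]].
At the point, J = [[-17.0000, 17.0000], [-22.0000, -12.0000]] (det J = 578.0000).
Solving J·Δ = −F gives Δ = (1.4429, -0.1453).
Then the next iterate is (x, y)₁ = (-1.5571, 0.8547).
Re-evaluating at (-1.5571, 0.8547): F = (7.947651, 7.423281), so ‖F‖₂ = 10.8752.

10.8752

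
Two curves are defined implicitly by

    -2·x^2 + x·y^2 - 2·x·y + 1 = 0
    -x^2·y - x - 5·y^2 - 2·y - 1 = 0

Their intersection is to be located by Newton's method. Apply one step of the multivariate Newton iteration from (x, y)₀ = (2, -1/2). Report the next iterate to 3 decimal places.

(2.235, -1.515)

At (2, -1/2): F = (-4.500, -1.250).
Jacobian J = [[-4·x + y^2 - 2·y, 2·x·y - 2·x], [-2·x·y - 1, -x^2 - 10·y - 2]].
At the point, J = [[-6.750, -6.000], [1.000, -1.000]] (det J = 12.750).
Solving J·Δ = −F gives Δ = (0.235, -1.015).
Then the next iterate is (x, y)₁ = (2.235, -1.515).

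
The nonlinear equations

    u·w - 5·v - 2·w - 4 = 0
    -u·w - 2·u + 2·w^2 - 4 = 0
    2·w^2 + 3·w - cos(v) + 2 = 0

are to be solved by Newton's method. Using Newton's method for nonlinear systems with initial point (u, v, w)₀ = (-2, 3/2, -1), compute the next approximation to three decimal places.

(-1.189, 0.162, -1.405)

At (-2, 3/2, -1): F = (-7.500, 0.000, 0.92926).
Jacobian J = [[w, -5, u - 2], [-w - 2, 0, -u + 4·w], [0, sin(v), 4·w + 3]].
At the point, J = [[-1.000, -5.000, -4.000], [-1.000, 0.000, -2.000], [0.000, 0.99749, -1.000]] (det J = 6.99499).
Solving J·Δ = −F gives Δ = (0.811, -1.338, -0.405).
Then the next iterate is (u, v, w)₁ = (-1.189, 0.162, -1.405).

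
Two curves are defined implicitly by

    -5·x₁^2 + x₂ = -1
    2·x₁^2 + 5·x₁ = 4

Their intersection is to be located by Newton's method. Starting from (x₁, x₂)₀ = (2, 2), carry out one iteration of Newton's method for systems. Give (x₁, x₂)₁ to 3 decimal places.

At (2, 2): F = (-17.000, 14.000).
Jacobian J = [[-10·x₁, 1], [4·x₁ + 5, 0]].
At the point, J = [[-20.000, 1.000], [13.000, 0.000]] (det J = -13.000).
Solving J·Δ = −F gives Δ = (-1.077, -4.538).
Then the next iterate is (x₁, x₂)₁ = (0.923, -2.538).

(0.923, -2.538)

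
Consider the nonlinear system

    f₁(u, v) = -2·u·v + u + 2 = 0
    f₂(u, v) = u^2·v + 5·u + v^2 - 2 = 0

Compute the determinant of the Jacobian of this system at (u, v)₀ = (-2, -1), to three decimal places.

J = [[-2·v + 1, -2·u], [2·u·v + 5, u^2 + 2·v]].
At the point, J = [[3.000, 4.000], [9.000, 2.000]].
det J = -30.000.

-30.000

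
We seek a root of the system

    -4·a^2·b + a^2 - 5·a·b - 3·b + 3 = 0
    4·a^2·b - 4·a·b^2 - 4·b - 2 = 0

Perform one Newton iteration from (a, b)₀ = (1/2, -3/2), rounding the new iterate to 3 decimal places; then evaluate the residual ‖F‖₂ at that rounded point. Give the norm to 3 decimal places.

18.825

At (1/2, -3/2): F = (13.000, -2.000).
Jacobian J = [[-8·a·b + 2·a - 5·b, -4·a^2 - 5·a - 3], [8·a·b - 4·b^2, 4·a^2 - 8·a·b - 4]].
At the point, J = [[14.500, -6.500], [-15.000, 3.000]] (det J = -54.000).
Solving J·Δ = −F gives Δ = (0.481, 3.074).
Then the next iterate is (a, b)₁ = (0.981, 1.574).
Re-evaluating at (0.981, 1.574): F = (-14.53913, -11.95859), so ‖F‖₂ = 18.825.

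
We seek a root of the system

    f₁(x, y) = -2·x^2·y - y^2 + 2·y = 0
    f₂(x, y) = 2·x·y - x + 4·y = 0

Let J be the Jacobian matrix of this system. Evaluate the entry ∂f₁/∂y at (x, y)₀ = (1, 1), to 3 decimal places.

-2.000

∂f₁/∂y = -2·x^2 - 2·y + 2.
At (1, 1) this is -2.000.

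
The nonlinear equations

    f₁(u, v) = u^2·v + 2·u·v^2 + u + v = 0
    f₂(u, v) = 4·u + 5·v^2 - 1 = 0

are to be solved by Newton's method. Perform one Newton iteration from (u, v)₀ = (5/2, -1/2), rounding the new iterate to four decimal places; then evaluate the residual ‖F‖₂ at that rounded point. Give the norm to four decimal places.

At (5/2, -1/2): F = (0.1250, 10.2500).
Jacobian J = [[2·u·v + 2·v^2 + 1, u^2 + 4·u·v + 1], [4, 10·v]].
At the point, J = [[-1.0000, 2.2500], [4.0000, -5.0000]] (det J = -4.0000).
Solving J·Δ = −F gives Δ = (-5.9219, -2.6875).
Then the next iterate is (u, v)₁ = (-3.4219, -3.1875).
Re-evaluating at (-3.4219, -3.1875): F = (-113.467189, 36.113181), so ‖F‖₂ = 119.0755.

119.0755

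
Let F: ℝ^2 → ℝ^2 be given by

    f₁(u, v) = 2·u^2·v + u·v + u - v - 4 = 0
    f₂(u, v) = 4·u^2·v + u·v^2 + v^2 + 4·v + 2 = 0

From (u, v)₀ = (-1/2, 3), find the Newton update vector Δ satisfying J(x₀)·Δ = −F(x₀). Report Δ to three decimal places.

At (-1/2, 3): F = (-7.500, 21.500).
Jacobian J = [[4·u·v + v + 1, 2·u^2 + u - 1], [8·u·v + v^2, 4·u^2 + 2·u·v + 2·v + 4]].
At the point, J = [[-2.000, -1.000], [-3.000, 8.000]] (det J = -19.000).
Solving J·Δ = −F gives Δ = (-2.026, -3.447).

(-2.026, -3.447)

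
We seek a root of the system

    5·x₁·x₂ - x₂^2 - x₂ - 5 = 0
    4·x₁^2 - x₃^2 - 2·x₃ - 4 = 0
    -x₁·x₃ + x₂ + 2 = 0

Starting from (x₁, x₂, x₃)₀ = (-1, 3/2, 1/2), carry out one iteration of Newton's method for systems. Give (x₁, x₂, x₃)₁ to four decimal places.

(-0.2381, 0.3294, -1.9484)

At (-1, 3/2, 1/2): F = (-16.2500, -1.2500, 4.0000).
Jacobian J = [[5·x₂, 5·x₁ - 2·x₂ - 1, 0], [8·x₁, 0, -2·x₃ - 2], [-x₃, 1, -x₁]].
At the point, J = [[7.5000, -9.0000, 0.0000], [-8.0000, 0.0000, -3.0000], [-0.5000, 1.0000, 1.0000]] (det J = -63.0000).
Solving J·Δ = −F gives Δ = (0.7619, -1.1706, -2.4484).
Then the next iterate is (x₁, x₂, x₃)₁ = (-0.2381, 0.3294, -1.9484).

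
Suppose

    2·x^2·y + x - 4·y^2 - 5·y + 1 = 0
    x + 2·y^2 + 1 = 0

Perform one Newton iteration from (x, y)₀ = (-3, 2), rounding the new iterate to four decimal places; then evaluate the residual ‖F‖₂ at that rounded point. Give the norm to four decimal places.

2.6191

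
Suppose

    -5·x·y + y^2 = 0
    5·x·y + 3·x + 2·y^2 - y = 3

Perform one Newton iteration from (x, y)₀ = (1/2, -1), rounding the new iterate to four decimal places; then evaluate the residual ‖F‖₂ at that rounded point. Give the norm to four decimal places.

At (1/2, -1): F = (3.5000, -1.0000).
Jacobian J = [[-5·y, -5·x + 2·y], [5·y + 3, 5·x + 4·y - 1]].
At the point, J = [[5.0000, -4.5000], [-2.0000, -2.5000]] (det J = -21.5000).
Solving J·Δ = −F gives Δ = (-0.6163, 0.0930).
Then the next iterate is (x, y)₁ = (-0.1163, -0.9070).
Re-evaluating at (-0.1163, -0.9070): F = (0.295229, -0.269181), so ‖F‖₂ = 0.3995.

0.3995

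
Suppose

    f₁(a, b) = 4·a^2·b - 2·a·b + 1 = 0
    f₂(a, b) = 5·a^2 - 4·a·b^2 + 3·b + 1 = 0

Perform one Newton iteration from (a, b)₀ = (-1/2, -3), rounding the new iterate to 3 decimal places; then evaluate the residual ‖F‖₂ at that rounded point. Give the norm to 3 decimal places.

0.930

At (-1/2, -3): F = (-5.000, 11.250).
Jacobian J = [[8·a·b - 2·b, 4·a^2 - 2·a], [10·a - 4·b^2, -8·a·b + 3]].
At the point, J = [[18.000, 2.000], [-41.000, -9.000]] (det J = -80.000).
Solving J·Δ = −F gives Δ = (0.281, -0.031).
Then the next iterate is (a, b)₁ = (-0.219, -3.031).
Re-evaluating at (-0.219, -3.031): F = (-0.90906, 0.19458), so ‖F‖₂ = 0.930.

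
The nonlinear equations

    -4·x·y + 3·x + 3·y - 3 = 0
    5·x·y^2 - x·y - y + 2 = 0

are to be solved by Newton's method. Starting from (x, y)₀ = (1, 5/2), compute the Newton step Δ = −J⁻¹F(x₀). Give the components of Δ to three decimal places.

At (1, 5/2): F = (-2.500, 28.250).
Jacobian J = [[-4·y + 3, -4·x + 3], [5·y^2 - y, 10·x·y - x - 1]].
At the point, J = [[-7.000, -1.000], [28.750, 23.000]] (det J = -132.250).
Solving J·Δ = −F gives Δ = (-0.221, -0.952).

(-0.221, -0.952)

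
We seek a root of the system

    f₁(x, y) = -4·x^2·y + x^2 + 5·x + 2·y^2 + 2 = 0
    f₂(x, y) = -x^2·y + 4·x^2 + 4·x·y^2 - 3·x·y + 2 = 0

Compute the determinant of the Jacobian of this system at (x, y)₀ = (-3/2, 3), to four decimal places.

-1354.5000

J = [[-8·x·y + 2·x + 5, -4·x^2 + 4·y], [-2·x·y + 8·x + 4·y^2 - 3·y, -x^2 + 8·x·y - 3·x]].
At the point, J = [[38.0000, 3.0000], [24.0000, -33.7500]].
det J = -1354.5000.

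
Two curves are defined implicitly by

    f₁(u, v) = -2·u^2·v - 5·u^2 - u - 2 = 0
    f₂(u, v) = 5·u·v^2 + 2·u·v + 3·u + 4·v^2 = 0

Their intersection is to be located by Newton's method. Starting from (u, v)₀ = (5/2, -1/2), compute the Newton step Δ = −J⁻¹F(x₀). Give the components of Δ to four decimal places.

(-1.6068, 0.3394)

At (5/2, -1/2): F = (-29.5000, 9.1250).
Jacobian J = [[-4·u·v - 10·u - 1, -2·u^2], [5·v^2 + 2·v + 3, 10·u·v + 2·u + 8·v]].
At the point, J = [[-21.0000, -12.5000], [3.2500, -11.5000]] (det J = 282.1250).
Solving J·Δ = −F gives Δ = (-1.6068, 0.3394).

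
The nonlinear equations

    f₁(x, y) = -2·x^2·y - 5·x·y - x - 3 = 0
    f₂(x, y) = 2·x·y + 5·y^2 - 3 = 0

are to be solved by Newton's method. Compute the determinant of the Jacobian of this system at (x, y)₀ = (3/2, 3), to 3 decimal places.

J = [[-4·x·y - 5·y - 1, -2·x^2 - 5·x], [2·y, 2·x + 10·y]].
At the point, J = [[-34.000, -12.000], [6.000, 33.000]].
det J = -1050.000.

-1050.000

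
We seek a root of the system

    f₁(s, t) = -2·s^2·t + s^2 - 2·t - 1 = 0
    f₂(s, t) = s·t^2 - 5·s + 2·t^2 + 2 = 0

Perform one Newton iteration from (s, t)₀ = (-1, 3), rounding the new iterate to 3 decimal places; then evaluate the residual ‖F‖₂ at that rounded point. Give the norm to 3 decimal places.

6.651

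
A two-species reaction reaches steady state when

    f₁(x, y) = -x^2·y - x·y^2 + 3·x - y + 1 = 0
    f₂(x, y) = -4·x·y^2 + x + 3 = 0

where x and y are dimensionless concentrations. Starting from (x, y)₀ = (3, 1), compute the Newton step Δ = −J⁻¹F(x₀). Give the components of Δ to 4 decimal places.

(0.5000, -0.3125)

At (3, 1): F = (-3.0000, -6.0000).
Jacobian J = [[-2·x·y - y^2 + 3, -x^2 - 2·x·y - 1], [-4·y^2 + 1, -8·x·y]].
At the point, J = [[-4.0000, -16.0000], [-3.0000, -24.0000]] (det J = 48.0000).
Solving J·Δ = −F gives Δ = (0.5000, -0.3125).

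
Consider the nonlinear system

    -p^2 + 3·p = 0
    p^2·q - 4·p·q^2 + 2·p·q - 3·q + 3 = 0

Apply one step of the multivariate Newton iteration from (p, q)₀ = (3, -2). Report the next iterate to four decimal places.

At (3, -2): F = (0.0000, -69.0000).
Jacobian J = [[-2·p + 3, 0], [2·p·q - 4·q^2 + 2·q, p^2 - 8·p·q + 2·p - 3]].
At the point, J = [[-3.0000, 0.0000], [-32.0000, 60.0000]] (det J = -180.0000).
Solving J·Δ = −F gives Δ = (0.0000, 1.1500).
Then the next iterate is (p, q)₁ = (3.0000, -0.8500).

(3.0000, -0.8500)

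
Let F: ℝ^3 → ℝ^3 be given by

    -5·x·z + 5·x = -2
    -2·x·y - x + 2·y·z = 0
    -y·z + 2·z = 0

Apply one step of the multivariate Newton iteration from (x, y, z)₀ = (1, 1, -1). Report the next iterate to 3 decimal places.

(0.400, 0.800, 0.200)

At (1, 1, -1): F = (12.000, -5.000, -1.000).
Jacobian J = [[-5·z + 5, 0, -5·x], [-2·y - 1, -2·x + 2·z, 2·y], [0, -z, -y + 2]].
At the point, J = [[10.000, 0.000, -5.000], [-3.000, -4.000, 2.000], [0.000, 1.000, 1.000]] (det J = -45.000).
Solving J·Δ = −F gives Δ = (-0.600, -0.200, 1.200).
Then the next iterate is (x, y, z)₁ = (0.400, 0.800, 0.200).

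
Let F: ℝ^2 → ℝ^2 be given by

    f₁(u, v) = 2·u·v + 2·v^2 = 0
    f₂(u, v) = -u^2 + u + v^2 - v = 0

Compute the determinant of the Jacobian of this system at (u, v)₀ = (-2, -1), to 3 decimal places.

J = [[2·v, 2·u + 4·v], [-2·u + 1, 2·v - 1]].
At the point, J = [[-2.000, -8.000], [5.000, -3.000]].
det J = 46.000.

46.000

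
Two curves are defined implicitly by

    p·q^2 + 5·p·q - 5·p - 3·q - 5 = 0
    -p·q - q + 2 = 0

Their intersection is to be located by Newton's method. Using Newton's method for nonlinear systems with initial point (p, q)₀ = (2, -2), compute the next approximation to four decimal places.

At (2, -2): F = (-21.0000, 8.0000).
Jacobian J = [[q^2 + 5·q - 5, 2·p·q + 5·p - 3], [-q, -p - 1]].
At the point, J = [[-11.0000, -1.0000], [2.0000, -3.0000]] (det J = 35.0000).
Solving J·Δ = −F gives Δ = (-2.0286, 1.3143).
Then the next iterate is (p, q)₁ = (-0.0286, -0.6857).

(-0.0286, -0.6857)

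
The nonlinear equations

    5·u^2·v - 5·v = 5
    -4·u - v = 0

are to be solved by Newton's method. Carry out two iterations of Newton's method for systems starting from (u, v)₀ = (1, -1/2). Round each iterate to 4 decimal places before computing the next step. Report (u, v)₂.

(0.2500, -1.0000)

At (1, -1/2): F = (-5.0000, -3.5000).
Jacobian J = [[10·u·v, 5·u^2 - 5], [-4, -1]].
At the point, J = [[-5.0000, 0.0000], [-4.0000, -1.0000]] (det J = 5.0000).
Solving J·Δ = −F gives Δ = (-1.0000, 0.5000).
Then the next iterate is (u, v)₁ = (0.0000, 0.0000).
Round to (0.0000, 0.0000) and repeat: F = (-5.0000, 0.0000), J = [[0.0000, -5.0000], [-4.0000, -1.0000]].
Δ = (0.2500, -1.0000), so (u, v)₂ = (0.2500, -1.0000).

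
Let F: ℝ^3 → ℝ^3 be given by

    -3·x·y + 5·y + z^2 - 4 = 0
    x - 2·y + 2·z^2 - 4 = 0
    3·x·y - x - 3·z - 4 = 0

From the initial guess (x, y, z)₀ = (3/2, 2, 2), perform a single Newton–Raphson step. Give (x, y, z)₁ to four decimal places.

(1.6185, 2.3468, 1.8844)

At (3/2, 2, 2): F = (1.0000, 1.5000, -2.5000).
Jacobian J = [[-3·y, -3·x + 5, 2·z], [1, -2, 4·z], [3·y - 1, 3·x, -3]].
At the point, J = [[-6.0000, 0.5000, 4.0000], [1.0000, -2.0000, 8.0000], [5.0000, 4.5000, -3.0000]] (det J = 259.5000).
Solving J·Δ = −F gives Δ = (0.1185, 0.3468, -0.1156).
Then the next iterate is (x, y, z)₁ = (1.6185, 2.3468, 1.8844).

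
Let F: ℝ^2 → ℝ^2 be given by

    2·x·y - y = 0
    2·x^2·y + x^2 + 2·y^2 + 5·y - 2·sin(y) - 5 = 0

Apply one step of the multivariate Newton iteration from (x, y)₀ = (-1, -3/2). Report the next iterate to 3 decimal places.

At (-1, -3/2): F = (4.500, -8.00501).
Jacobian J = [[2·y, 2·x - 1], [4·x·y + 2·x, 2·x^2 + 4·y - 2·cos(y) + 5]].
At the point, J = [[-3.000, -3.000], [4.000, 0.85853]] (det J = 9.42442).
Solving J·Δ = −F gives Δ = (2.138, -0.638).
Then the next iterate is (x, y)₁ = (1.138, -2.138).

(1.138, -2.138)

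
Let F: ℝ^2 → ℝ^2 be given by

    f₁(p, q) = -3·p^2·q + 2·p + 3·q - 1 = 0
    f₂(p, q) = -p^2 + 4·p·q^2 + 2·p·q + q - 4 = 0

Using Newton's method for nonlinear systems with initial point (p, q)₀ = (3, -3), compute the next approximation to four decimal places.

(1.9461, -2.2507)

At (3, -3): F = (77.0000, 74.0000).
Jacobian J = [[-6·p·q + 2, -3·p^2 + 3], [-2·p + 4·q^2 + 2·q, 8·p·q + 2·p + 1]].
At the point, J = [[56.0000, -24.0000], [24.0000, -65.0000]] (det J = -3064.0000).
Solving J·Δ = −F gives Δ = (-1.0539, 0.7493).
Then the next iterate is (p, q)₁ = (1.9461, -2.2507).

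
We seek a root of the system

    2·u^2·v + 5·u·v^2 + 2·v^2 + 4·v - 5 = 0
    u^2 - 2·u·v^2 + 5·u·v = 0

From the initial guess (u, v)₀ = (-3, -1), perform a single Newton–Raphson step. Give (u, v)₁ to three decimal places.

(-0.818, -0.939)

At (-3, -1): F = (-40.000, 30.000).
Jacobian J = [[4·u·v + 5·v^2, 2·u^2 + 10·u·v + 4·v + 4], [2·u - 2·v^2 + 5·v, -4·u·v + 5·u]].
At the point, J = [[17.000, 48.000], [-13.000, -27.000]] (det J = 165.000).
Solving J·Δ = −F gives Δ = (2.182, 0.061).
Then the next iterate is (u, v)₁ = (-0.818, -0.939).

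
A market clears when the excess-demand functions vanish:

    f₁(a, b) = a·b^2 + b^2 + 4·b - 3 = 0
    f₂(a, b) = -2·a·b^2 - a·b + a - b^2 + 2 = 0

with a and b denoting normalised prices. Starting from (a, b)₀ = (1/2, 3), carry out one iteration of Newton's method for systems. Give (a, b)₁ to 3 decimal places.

(0.908, 0.986)

At (1/2, 3): F = (22.500, -17.000).
Jacobian J = [[b^2, 2·a·b + 2·b + 4], [-2·b^2 - b + 1, -4·a·b - a - 2·b]].
At the point, J = [[9.000, 13.000], [-20.000, -12.500]] (det J = 147.500).
Solving J·Δ = −F gives Δ = (0.408, -2.014).
Then the next iterate is (a, b)₁ = (0.908, 0.986).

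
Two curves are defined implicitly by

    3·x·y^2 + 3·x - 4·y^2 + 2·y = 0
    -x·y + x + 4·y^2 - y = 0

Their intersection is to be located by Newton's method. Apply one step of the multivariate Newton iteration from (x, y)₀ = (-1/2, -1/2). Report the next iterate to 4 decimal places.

(-0.0800, -0.1933)

At (-1/2, -1/2): F = (-3.8750, 0.7500).
Jacobian J = [[3·y^2 + 3, 6·x·y - 8·y + 2], [-y + 1, -x + 8·y - 1]].
At the point, J = [[3.7500, 7.5000], [1.5000, -4.5000]] (det J = -28.1250).
Solving J·Δ = −F gives Δ = (0.4200, 0.3067).
Then the next iterate is (x, y)₁ = (-0.0800, -0.1933).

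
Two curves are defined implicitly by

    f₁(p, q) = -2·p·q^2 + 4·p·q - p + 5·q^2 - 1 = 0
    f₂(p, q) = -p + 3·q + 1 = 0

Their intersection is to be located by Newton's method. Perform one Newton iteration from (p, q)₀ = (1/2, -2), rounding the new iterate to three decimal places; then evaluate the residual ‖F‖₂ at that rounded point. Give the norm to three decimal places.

At (1/2, -2): F = (10.500, -5.500).
Jacobian J = [[-2·q^2 + 4·q - 1, -4·p·q + 4·p + 10·q], [-1, 3]].
At the point, J = [[-17.000, -14.000], [-1.000, 3.000]] (det J = -65.000).
Solving J·Δ = −F gives Δ = (-0.700, 1.600).
Then the next iterate is (p, q)₁ = (-0.200, -0.400).
Re-evaluating at (-0.200, -0.400): F = (0.384, 0.000), so ‖F‖₂ = 0.384.

0.384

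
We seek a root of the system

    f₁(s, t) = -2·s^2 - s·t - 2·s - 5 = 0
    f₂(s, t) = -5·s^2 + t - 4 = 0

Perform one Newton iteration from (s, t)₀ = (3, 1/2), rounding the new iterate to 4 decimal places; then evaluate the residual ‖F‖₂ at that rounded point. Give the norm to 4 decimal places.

16.8437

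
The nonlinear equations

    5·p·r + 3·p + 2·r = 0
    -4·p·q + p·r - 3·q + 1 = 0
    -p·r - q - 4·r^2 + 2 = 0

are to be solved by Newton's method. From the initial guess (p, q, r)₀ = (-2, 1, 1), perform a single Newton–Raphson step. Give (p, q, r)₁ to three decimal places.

At (-2, 1, 1): F = (-14.000, 4.000, -1.000).
Jacobian J = [[5·r + 3, 0, 5·p + 2], [-4·q + r, -4·p - 3, p], [-r, -1, -p - 8·r]].
At the point, J = [[8.000, 0.000, -8.000], [-3.000, 5.000, -2.000], [-1.000, -1.000, -6.000]] (det J = -320.000).
Solving J·Δ = −F gives Δ = (1.375, -0.125, -0.375).
Then the next iterate is (p, q, r)₁ = (-0.625, 0.875, 0.625).

(-0.625, 0.875, 0.625)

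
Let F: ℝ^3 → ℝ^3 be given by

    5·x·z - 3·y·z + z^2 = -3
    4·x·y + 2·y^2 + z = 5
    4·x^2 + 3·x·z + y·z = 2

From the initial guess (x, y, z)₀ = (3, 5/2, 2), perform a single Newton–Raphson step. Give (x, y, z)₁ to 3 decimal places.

At (3, 5/2, 2): F = (22.000, 39.500, 57.000).
Jacobian J = [[5·z, -3·z, 5·x - 3·y + 2·z], [4·y, 4·x + 4·y, 1], [8·x + 3·z, z, 3·x + y]].
At the point, J = [[10.000, -6.000, 11.500], [10.000, 22.000, 1.000], [30.000, 2.000, 11.500]] (det J = -4340.000).
Solving J·Δ = −F gives Δ = (-1.292, -1.145, -1.387).
Then the next iterate is (x, y, z)₁ = (1.708, 1.355, 0.613).

(1.708, 1.355, 0.613)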